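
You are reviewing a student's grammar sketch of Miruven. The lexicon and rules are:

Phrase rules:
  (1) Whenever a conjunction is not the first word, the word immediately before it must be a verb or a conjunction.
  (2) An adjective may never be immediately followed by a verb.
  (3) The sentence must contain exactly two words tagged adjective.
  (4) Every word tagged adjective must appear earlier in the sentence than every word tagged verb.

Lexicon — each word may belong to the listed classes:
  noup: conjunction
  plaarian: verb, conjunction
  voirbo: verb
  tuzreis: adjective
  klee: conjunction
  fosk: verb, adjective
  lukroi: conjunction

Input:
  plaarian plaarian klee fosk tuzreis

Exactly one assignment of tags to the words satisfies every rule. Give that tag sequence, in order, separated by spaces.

Candidates per position — 1:plaarian {verb,conjunction}; 2:plaarian {verb,conjunction}; 3:klee {conjunction}; 4:fosk {verb,adjective}; 5:tuzreis {adjective}.
Position 1: tagging it verb would leave rule 4 unsatisfiable, so it must be conjunction.
Position 2: tagging it verb would leave rule 4 unsatisfiable, so it must be conjunction.
Position 4: tagging it verb would leave rule 3 unsatisfiable, so it must be adjective.
So the tagging must be: conjunction conjunction conjunction adjective adjective.
Checking: rule 1 ✓; rule 2 ✓; rule 3 ✓; rule 4 ✓.

conjunction conjunction conjunction adjective adjective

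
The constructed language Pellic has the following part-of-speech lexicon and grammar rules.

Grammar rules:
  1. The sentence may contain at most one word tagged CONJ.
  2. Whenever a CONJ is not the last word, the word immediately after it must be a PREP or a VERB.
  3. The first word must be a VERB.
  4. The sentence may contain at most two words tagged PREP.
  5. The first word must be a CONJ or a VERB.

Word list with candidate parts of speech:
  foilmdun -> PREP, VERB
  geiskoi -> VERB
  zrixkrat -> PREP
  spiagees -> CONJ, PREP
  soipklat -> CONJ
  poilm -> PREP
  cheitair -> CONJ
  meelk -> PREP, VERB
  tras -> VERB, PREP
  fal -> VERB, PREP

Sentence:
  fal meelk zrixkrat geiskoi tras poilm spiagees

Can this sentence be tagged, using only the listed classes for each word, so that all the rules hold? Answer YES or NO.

YES

Candidates per position — 1:fal {VERB,PREP}; 2:meelk {PREP,VERB}; 3:zrixkrat {PREP}; 4:geiskoi {VERB}; 5:tras {VERB,PREP}; 6:poilm {PREP}; 7:spiagees {CONJ,PREP}.
One satisfying assignment: VERB VERB PREP VERB VERB PREP CONJ.
Check: rule 1 ✓; rule 2 ✓; rule 3 ✓; rule 4 ✓; rule 5 ✓.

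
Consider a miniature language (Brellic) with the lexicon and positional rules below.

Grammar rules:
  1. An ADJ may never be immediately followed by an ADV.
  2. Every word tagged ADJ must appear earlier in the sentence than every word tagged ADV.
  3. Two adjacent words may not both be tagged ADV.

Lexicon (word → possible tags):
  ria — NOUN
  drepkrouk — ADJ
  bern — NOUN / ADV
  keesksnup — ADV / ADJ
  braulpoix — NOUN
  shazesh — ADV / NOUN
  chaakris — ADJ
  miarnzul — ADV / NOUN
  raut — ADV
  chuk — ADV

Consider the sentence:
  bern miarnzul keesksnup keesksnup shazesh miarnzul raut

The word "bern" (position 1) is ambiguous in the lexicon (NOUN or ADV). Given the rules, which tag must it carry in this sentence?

NOUN

Candidates per position — 1:bern {NOUN,ADV}; 2:miarnzul {ADV,NOUN}; 3:keesksnup {ADV,ADJ}; 4:keesksnup {ADV,ADJ}; 5:shazesh {ADV,NOUN}; 6:miarnzul {ADV,NOUN}; 7:raut {ADV}.
Position 6: ADV is ruled out by rule 3; that leaves NOUN.
Position 1: the remaining choice is settled jointly with positions 2, 3, 4, 5 — only NOUN at position 1 is part of a tagging that satisfies every rule.
The unique satisfying tagging is: NOUN NOUN ADJ ADJ NOUN NOUN ADV.
Checking: rule 1 satisfied; rule 2 satisfied; rule 3 satisfied.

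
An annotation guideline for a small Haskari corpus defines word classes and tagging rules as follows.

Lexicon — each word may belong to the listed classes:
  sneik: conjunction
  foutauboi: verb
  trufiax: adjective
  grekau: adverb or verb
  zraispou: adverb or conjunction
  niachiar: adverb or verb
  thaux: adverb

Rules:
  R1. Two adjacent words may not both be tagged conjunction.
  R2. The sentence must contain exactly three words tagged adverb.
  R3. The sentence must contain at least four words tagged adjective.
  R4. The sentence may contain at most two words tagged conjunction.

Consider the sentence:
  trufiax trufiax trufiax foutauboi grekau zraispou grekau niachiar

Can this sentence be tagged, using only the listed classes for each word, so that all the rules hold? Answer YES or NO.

Candidates per position — 1:trufiax {adjective}; 2:trufiax {adjective}; 3:trufiax {adjective}; 4:foutauboi {verb}; 5:grekau {adverb,verb}; 6:zraispou {adverb,conjunction}; 7:grekau {adverb,verb}; 8:niachiar {adverb,verb}.
Rule 3 cannot be satisfied by any choice of tags from the lexicon.
So there is no consistent tagging.

NO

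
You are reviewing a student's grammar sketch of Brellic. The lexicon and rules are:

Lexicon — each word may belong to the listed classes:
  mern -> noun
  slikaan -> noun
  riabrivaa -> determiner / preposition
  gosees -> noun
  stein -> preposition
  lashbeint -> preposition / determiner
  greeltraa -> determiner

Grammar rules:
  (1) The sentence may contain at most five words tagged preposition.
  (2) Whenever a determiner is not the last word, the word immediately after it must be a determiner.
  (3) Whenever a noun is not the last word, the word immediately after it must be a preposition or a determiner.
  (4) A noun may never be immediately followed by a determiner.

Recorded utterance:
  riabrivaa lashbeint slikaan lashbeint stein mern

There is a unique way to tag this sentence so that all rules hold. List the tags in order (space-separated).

preposition preposition noun preposition preposition noun

Candidates per position — 1:riabrivaa {determiner,preposition}; 2:lashbeint {preposition,determiner}; 3:slikaan {noun}; 4:lashbeint {preposition,determiner}; 5:stein {preposition}; 6:mern {noun}.
If word 1 were determiner, no tagging could satisfy rule 2; so word 1 is preposition.
If word 2 were determiner, no tagging could satisfy rule 2; so word 2 is preposition.
If word 4 were determiner, no tagging could satisfy rule 2; so word 4 is preposition.
The only consistent sequence is: preposition preposition noun preposition preposition noun.
Check: rule 1 ✓; rule 2 ✓; rule 3 ✓; rule 4 ✓.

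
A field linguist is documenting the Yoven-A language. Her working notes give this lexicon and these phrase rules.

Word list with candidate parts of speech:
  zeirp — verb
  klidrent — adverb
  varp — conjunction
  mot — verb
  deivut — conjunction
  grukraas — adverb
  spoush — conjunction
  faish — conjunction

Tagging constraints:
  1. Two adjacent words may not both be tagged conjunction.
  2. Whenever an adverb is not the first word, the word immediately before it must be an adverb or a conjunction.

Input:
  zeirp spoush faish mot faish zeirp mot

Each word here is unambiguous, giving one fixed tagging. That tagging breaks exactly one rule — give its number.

Fixed tagging: verb conjunction conjunction verb conjunction verb verb.
Rule check: R1 fail, R2 pass.
Only rule 1 fails.

1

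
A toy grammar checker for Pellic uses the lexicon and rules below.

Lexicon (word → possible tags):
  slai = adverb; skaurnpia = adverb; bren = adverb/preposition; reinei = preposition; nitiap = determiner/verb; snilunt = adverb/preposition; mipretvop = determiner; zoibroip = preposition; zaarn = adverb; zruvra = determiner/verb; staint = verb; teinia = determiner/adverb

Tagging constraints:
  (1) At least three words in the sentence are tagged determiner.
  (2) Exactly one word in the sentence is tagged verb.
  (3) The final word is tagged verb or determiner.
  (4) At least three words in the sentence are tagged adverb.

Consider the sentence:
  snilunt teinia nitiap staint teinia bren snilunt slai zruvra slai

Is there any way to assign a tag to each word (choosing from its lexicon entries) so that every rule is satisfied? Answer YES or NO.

Candidates per position — 1:snilunt {adverb,preposition}; 2:teinia {determiner,adverb}; 3:nitiap {determiner,verb}; 4:staint {verb}; 5:teinia {determiner,adverb}; 6:bren {adverb,preposition}; 7:snilunt {adverb,preposition}; 8:slai {adverb}; 9:zruvra {determiner,verb}; 10:slai {adverb}.
Rule 3 cannot be satisfied by any choice of tags from the lexicon.
So there is no consistent tagging.

NO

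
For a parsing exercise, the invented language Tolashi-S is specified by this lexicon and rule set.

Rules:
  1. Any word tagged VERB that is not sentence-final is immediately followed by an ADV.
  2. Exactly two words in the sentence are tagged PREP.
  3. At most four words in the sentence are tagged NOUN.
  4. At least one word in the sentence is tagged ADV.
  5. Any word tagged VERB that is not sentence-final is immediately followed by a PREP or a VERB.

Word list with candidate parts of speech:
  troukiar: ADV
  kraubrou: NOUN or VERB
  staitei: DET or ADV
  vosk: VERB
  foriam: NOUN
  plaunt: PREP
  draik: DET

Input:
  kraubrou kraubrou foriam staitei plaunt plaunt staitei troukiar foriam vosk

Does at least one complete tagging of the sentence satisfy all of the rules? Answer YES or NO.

YES

Candidates per position — 1:kraubrou {NOUN,VERB}; 2:kraubrou {NOUN,VERB}; 3:foriam {NOUN}; 4:staitei {DET,ADV}; 5:plaunt {PREP}; 6:plaunt {PREP}; 7:staitei {DET,ADV}; 8:troukiar {ADV}; 9:foriam {NOUN}; 10:vosk {VERB}.
One satisfying assignment: NOUN NOUN NOUN DET PREP PREP ADV ADV NOUN VERB.
Check: rule 1 holds; rule 2 holds; rule 3 holds; rule 4 holds; rule 5 holds.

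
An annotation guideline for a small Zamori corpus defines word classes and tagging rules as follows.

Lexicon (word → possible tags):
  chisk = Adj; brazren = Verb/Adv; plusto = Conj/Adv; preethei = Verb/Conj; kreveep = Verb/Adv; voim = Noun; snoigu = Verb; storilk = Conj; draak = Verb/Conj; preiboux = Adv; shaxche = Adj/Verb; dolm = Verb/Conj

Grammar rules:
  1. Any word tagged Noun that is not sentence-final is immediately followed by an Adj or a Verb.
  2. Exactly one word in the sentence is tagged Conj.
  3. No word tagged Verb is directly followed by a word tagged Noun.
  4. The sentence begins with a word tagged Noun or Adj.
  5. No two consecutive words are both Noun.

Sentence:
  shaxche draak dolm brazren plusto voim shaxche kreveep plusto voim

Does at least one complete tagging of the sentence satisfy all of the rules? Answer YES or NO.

YES

Candidates per position — 1:shaxche {Adj,Verb}; 2:draak {Verb,Conj}; 3:dolm {Verb,Conj}; 4:brazren {Verb,Adv}; 5:plusto {Conj,Adv}; 6:voim {Noun}; 7:shaxche {Adj,Verb}; 8:kreveep {Verb,Adv}; 9:plusto {Conj,Adv}; 10:voim {Noun}.
One satisfying assignment: Adj Verb Verb Adv Adv Noun Adj Verb Conj Noun.
Checking: rule 1 ok; rule 2 ok; rule 3 ok; rule 4 ok; rule 5 ok.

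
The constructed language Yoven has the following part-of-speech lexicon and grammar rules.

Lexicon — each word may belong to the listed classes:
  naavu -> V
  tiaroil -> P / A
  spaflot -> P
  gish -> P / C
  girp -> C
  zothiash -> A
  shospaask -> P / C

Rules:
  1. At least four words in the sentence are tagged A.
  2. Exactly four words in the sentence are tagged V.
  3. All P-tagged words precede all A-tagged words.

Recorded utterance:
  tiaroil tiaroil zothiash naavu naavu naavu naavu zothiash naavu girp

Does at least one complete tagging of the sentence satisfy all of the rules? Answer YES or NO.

NO

Candidates per position — 1:tiaroil {P,A}; 2:tiaroil {P,A}; 3:zothiash {A}; 4:naavu {V}; 5:naavu {V}; 6:naavu {V}; 7:naavu {V}; 8:zothiash {A}; 9:naavu {V}; 10:girp {C}.
Rule 2 cannot be satisfied by any choice of tags from the lexicon.
So there is no consistent tagging.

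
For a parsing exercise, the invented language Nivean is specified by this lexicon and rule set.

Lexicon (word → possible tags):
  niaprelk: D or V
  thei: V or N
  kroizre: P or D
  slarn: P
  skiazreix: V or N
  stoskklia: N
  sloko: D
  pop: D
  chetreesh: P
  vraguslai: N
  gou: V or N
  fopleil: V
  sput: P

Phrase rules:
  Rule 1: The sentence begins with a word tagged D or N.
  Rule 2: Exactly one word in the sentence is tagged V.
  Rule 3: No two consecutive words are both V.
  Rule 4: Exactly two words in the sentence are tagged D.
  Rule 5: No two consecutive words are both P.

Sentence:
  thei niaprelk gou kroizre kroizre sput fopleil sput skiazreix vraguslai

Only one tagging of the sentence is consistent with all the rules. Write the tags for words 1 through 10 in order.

N D N P D P V P N N

Candidates per position — 1:thei {V,N}; 2:niaprelk {D,V}; 3:gou {V,N}; 4:kroizre {P,D}; 5:kroizre {P,D}; 6:sput {P}; 7:fopleil {V}; 8:sput {P}; 9:skiazreix {V,N}; 10:vraguslai {N}.
Position 1: V is ruled out by rule 1; that leaves N.
Position 2: V is ruled out by rule 2; that leaves D.
Position 3: V is ruled out by rule 2; that leaves N.
Position 5: P is ruled out by rule 5; that leaves D.
Position 9: V is ruled out by rule 2; that leaves N.
Position 4: D is ruled out by rule 4; that leaves P.
So the tagging must be: N D N P D P V P N N.
Check: rule 1 ok; rule 2 ok; rule 3 ok; rule 4 ok; rule 5 ok.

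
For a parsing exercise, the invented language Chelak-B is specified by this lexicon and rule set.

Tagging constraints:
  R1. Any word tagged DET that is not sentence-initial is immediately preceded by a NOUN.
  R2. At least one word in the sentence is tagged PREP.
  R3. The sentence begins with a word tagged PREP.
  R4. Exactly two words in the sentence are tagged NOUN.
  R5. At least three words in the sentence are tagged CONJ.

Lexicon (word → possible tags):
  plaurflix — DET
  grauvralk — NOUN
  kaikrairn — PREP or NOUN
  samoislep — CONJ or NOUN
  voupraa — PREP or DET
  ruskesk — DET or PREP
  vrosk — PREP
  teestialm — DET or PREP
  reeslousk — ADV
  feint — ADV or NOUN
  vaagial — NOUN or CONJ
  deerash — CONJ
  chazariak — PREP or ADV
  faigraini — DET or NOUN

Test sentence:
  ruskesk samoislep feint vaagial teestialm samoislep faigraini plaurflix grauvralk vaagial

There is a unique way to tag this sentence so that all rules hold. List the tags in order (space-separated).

PREP CONJ ADV CONJ PREP CONJ NOUN DET NOUN CONJ

Candidates per position — 1:ruskesk {DET,PREP}; 2:samoislep {CONJ,NOUN}; 3:feint {ADV,NOUN}; 4:vaagial {NOUN,CONJ}; 5:teestialm {DET,PREP}; 6:samoislep {CONJ,NOUN}; 7:faigraini {DET,NOUN}; 8:plaurflix {DET}; 9:grauvralk {NOUN}; 10:vaagial {NOUN,CONJ}.
Word 1 cannot be DET — rule 3 would then fail for every completion. It is PREP.
Word 7 cannot be DET — rule 1 would then fail for every completion. It is NOUN.
Word 10 cannot be NOUN — rule 4 would then fail for every completion. It is CONJ.
Word 2 cannot be NOUN — rule 4 would then fail for every completion. It is CONJ.
Word 3 cannot be NOUN — rule 4 would then fail for every completion. It is ADV.
Word 4 cannot be NOUN — rule 4 would then fail for every completion. It is CONJ.
Word 5 cannot be DET — rule 1 would then fail for every completion. It is PREP.
Word 6 cannot be NOUN — rule 4 would then fail for every completion. It is CONJ.
The unique satisfying tagging is: PREP CONJ ADV CONJ PREP CONJ NOUN DET NOUN CONJ.
Rule-by-rule: rule 1 holds; rule 2 holds; rule 3 holds; rule 4 holds; rule 5 holds.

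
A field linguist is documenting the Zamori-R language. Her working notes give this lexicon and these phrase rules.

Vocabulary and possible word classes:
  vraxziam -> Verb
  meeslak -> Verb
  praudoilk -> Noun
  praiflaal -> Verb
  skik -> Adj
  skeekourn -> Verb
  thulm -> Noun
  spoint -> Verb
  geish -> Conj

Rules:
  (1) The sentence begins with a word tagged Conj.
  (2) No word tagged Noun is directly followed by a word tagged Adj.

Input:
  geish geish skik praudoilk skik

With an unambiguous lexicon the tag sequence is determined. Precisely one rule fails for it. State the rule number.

Fixed tagging: Conj Conj Adj Noun Adj.
Checking each rule: R1 holds, R2 violated.
Only rule 2 fails.

2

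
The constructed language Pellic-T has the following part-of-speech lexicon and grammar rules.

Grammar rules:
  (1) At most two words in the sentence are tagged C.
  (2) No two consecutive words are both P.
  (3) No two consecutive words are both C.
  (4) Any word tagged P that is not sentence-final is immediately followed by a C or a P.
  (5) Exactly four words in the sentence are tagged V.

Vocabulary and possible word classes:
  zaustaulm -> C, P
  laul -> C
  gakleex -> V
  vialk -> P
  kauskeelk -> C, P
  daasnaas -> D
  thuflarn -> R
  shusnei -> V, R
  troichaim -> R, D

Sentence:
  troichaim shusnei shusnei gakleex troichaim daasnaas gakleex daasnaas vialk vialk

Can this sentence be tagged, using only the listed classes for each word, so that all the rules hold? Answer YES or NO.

Candidates per position — 1:troichaim {R,D}; 2:shusnei {V,R}; 3:shusnei {V,R}; 4:gakleex {V}; 5:troichaim {R,D}; 6:daasnaas {D}; 7:gakleex {V}; 8:daasnaas {D}; 9:vialk {P}; 10:vialk {P}.
Rule 2 cannot be satisfied by any choice of tags from the lexicon.
So there is no consistent tagging.

NO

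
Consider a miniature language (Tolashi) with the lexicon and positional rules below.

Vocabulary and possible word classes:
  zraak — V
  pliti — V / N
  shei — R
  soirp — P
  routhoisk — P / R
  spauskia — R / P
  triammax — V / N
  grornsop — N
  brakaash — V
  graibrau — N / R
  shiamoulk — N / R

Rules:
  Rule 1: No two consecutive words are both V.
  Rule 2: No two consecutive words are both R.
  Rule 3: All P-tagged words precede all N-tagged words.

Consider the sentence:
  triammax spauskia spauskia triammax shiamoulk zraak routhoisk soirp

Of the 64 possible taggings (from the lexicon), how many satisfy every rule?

6

Candidates per position — 1:triammax {V,N}; 2:spauskia {R,P}; 3:spauskia {R,P}; 4:triammax {V,N}; 5:shiamoulk {N,R}; 6:zraak {V}; 7:routhoisk {P,R}; 8:soirp {P}.
There are 64 candidate sequences in total.
Checking each against the rules leaves 6 sequences.
Count = 6.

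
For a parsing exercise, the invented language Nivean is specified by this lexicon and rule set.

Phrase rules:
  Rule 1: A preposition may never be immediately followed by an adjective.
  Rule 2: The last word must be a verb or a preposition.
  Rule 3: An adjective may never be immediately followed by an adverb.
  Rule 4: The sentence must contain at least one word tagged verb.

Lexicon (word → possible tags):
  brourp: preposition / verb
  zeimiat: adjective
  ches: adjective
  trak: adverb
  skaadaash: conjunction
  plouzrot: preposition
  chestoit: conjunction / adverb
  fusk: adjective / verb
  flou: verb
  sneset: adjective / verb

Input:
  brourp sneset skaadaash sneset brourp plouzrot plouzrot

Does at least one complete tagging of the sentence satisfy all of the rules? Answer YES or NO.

Candidates per position — 1:brourp {preposition,verb}; 2:sneset {adjective,verb}; 3:skaadaash {conjunction}; 4:sneset {adjective,verb}; 5:brourp {preposition,verb}; 6:plouzrot {preposition}; 7:plouzrot {preposition}.
One satisfying assignment: verb adjective conjunction adjective verb preposition preposition.
Check: rule 1 ok; rule 2 ok; rule 3 ok; rule 4 ok.

YES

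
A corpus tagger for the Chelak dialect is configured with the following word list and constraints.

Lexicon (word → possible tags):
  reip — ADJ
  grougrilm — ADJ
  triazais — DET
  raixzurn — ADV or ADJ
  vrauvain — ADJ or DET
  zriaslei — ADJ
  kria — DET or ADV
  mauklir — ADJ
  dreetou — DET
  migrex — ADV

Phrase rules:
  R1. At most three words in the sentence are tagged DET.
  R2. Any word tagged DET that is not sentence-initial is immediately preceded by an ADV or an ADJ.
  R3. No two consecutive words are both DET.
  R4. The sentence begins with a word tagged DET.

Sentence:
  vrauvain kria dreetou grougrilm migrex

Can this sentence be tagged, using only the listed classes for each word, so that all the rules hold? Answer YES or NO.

YES

Candidates per position — 1:vrauvain {ADJ,DET}; 2:kria {DET,ADV}; 3:dreetou {DET}; 4:grougrilm {ADJ}; 5:migrex {ADV}.
One satisfying assignment: DET ADV DET ADJ ADV.
Verifying each rule — rule 1 ok; rule 2 ok; rule 3 ok; rule 4 ok.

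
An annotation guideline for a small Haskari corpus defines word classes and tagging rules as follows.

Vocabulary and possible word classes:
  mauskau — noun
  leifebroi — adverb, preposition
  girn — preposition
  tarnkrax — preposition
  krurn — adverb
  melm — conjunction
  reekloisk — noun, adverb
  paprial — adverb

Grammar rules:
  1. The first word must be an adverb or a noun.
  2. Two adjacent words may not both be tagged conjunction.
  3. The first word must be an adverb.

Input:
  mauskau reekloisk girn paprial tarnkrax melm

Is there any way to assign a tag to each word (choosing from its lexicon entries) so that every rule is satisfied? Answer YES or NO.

NO

Candidates per position — 1:mauskau {noun}; 2:reekloisk {noun,adverb}; 3:girn {preposition}; 4:paprial {adverb}; 5:tarnkrax {preposition}; 6:melm {conjunction}.
Rule 3 cannot be satisfied by any choice of tags from the lexicon.
So there is no consistent tagging.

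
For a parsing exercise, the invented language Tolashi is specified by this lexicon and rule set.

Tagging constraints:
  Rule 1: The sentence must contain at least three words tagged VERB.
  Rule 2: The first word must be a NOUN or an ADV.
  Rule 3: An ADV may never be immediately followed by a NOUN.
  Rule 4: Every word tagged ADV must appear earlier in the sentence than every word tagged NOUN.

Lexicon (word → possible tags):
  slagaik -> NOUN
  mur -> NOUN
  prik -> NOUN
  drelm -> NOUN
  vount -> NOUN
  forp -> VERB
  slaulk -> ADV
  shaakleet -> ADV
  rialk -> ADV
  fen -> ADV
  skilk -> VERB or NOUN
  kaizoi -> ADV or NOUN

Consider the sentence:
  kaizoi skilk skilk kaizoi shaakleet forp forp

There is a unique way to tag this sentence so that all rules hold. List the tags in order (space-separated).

Candidates per position — 1:kaizoi {ADV,NOUN}; 2:skilk {VERB,NOUN}; 3:skilk {VERB,NOUN}; 4:kaizoi {ADV,NOUN}; 5:shaakleet {ADV}; 6:forp {VERB}; 7:forp {VERB}.
At position 1, choosing NOUN makes rule 4 impossible to satisfy; hence ADV.
At position 2, choosing NOUN makes rule 3 impossible to satisfy; hence VERB.
At position 3, choosing NOUN makes rule 4 impossible to satisfy; hence VERB.
At position 4, choosing NOUN makes rule 4 impossible to satisfy; hence ADV.
The unique satisfying tagging is: ADV VERB VERB ADV ADV VERB VERB.
Rule-by-rule: rule 1 satisfied; rule 2 satisfied; rule 3 satisfied; rule 4 satisfied.

ADV VERB VERB ADV ADV VERB VERB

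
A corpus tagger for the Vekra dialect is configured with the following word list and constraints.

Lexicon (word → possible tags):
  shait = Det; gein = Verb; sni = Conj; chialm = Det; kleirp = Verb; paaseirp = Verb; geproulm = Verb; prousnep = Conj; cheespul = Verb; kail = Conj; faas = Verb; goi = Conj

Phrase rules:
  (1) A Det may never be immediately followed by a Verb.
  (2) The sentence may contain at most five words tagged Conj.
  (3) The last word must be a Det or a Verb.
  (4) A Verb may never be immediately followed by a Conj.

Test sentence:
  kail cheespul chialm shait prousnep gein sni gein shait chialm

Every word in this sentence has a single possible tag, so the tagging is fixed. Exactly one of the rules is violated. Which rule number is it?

Fixed tagging: Conj Verb Det Det Conj Verb Conj Verb Det Det.
Applying the rules: R1 ok, R2 ok, R3 ok, R4 fails.
Only rule 4 fails.

4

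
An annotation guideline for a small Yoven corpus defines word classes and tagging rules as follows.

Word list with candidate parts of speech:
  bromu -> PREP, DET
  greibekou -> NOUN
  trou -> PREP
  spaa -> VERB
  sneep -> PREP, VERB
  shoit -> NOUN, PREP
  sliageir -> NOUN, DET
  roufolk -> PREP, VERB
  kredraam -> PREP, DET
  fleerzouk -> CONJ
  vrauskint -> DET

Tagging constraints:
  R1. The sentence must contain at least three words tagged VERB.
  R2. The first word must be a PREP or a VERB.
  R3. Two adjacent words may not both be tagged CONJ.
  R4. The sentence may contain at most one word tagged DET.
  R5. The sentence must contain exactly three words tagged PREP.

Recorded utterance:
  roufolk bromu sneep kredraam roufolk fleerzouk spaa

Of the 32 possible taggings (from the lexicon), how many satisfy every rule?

3

Candidates per position — 1:roufolk {PREP,VERB}; 2:bromu {PREP,DET}; 3:sneep {PREP,VERB}; 4:kredraam {PREP,DET}; 5:roufolk {PREP,VERB}; 6:fleerzouk {CONJ}; 7:spaa {VERB}.
There are 32 candidate sequences in total.
The sequences that satisfy every rule: PREP PREP VERB PREP VERB CONJ VERB; VERB PREP PREP PREP VERB CONJ VERB; VERB PREP VERB PREP PREP CONJ VERB.
Count = 3.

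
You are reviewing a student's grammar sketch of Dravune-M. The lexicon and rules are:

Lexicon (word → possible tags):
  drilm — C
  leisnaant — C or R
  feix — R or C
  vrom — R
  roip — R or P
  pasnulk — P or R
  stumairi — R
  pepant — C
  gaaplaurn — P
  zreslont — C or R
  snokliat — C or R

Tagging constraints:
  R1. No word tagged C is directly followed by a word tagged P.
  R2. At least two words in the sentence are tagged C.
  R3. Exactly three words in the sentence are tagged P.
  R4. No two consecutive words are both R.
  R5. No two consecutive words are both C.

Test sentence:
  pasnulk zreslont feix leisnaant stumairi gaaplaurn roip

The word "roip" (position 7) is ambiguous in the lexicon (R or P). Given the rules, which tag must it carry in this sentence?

P

Candidates per position — 1:pasnulk {P,R}; 2:zreslont {C,R}; 3:feix {R,C}; 4:leisnaant {C,R}; 5:stumairi {R}; 6:gaaplaurn {P}; 7:roip {R,P}.
Word 1 cannot be R — rule 3 would then fail for every completion. It is P.
Word 4 cannot be R — rule 4 would then fail for every completion. It is C.
Word 7 cannot be R — rule 3 would then fail for every completion. It is P.
Word 3 cannot be C — rule 5 would then fail for every completion. It is R.
Word 2 cannot be R — rule 2 would then fail for every completion. It is C.
That leaves exactly one tagging: P C R C R P P.
Checking: rule 1 ✓; rule 2 ✓; rule 3 ✓; rule 4 ✓; rule 5 ✓.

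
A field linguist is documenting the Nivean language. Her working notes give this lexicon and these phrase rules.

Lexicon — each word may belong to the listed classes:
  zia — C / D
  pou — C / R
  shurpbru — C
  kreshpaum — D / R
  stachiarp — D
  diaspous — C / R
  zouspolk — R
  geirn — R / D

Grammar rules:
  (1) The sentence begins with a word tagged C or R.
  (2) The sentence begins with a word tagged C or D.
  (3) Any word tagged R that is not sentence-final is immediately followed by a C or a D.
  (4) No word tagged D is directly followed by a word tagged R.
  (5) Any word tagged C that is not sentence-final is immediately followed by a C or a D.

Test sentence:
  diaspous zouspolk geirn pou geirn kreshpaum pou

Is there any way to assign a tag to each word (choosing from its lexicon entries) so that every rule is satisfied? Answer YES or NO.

NO

Candidates per position — 1:diaspous {C,R}; 2:zouspolk {R}; 3:geirn {R,D}; 4:pou {C,R}; 5:geirn {R,D}; 6:kreshpaum {D,R}; 7:pou {C,R}.
Every candidate sequence violates at least one rule; no consistent tagging exists.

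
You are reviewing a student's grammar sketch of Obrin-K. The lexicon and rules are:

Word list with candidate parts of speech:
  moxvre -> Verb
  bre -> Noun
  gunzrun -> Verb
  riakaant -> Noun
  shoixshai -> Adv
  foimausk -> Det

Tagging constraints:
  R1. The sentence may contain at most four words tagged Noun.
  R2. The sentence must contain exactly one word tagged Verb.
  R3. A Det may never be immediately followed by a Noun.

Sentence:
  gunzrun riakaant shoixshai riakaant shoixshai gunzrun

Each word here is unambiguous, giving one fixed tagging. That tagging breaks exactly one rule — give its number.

2

Fixed tagging: Verb Noun Adv Noun Adv Verb.
Checking each rule: R1 ok, R2 fails, R3 ok.
Only rule 2 fails.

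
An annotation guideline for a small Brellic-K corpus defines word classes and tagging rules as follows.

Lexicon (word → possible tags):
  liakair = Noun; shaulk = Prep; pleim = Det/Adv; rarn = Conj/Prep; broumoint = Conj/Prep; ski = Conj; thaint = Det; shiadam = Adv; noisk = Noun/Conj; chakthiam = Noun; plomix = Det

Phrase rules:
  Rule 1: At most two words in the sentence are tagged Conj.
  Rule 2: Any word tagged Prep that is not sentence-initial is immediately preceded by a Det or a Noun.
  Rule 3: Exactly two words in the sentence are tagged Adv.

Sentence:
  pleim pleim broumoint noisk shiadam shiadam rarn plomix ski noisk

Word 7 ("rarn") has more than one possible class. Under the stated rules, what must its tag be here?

Candidates per position — 1:pleim {Det,Adv}; 2:pleim {Det,Adv}; 3:broumoint {Conj,Prep}; 4:noisk {Noun,Conj}; 5:shiadam {Adv}; 6:shiadam {Adv}; 7:rarn {Conj,Prep}; 8:plomix {Det}; 9:ski {Conj}; 10:noisk {Noun,Conj}.
Word 1 cannot be Adv — rule 3 would then fail for every completion. It is Det.
Word 2 cannot be Adv — rule 3 would then fail for every completion. It is Det.
Word 7 cannot be Prep — rule 2 would then fail for every completion. It is Conj.
Word 10 cannot be Conj — rule 1 would then fail for every completion. It is Noun.
Word 3 cannot be Conj — rule 1 would then fail for every completion. It is Prep.
Word 4 cannot be Conj — rule 1 would then fail for every completion. It is Noun.
That leaves exactly one tagging: Det Det Prep Noun Adv Adv Conj Det Conj Noun.
Rule-by-rule: rule 1 ok; rule 2 ok; rule 3 ok.

Conj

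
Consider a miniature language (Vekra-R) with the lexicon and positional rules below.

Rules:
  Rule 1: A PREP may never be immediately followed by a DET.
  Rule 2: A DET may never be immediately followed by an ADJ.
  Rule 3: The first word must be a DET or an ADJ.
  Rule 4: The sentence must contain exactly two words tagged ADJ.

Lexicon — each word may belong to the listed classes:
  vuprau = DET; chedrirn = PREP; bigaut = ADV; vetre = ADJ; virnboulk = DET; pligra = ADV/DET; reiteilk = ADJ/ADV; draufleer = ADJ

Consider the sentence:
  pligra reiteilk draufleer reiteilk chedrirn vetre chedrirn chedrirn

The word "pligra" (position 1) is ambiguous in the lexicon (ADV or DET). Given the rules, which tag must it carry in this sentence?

DET

Candidates per position — 1:pligra {ADV,DET}; 2:reiteilk {ADJ,ADV}; 3:draufleer {ADJ}; 4:reiteilk {ADJ,ADV}; 5:chedrirn {PREP}; 6:vetre {ADJ}; 7:chedrirn {PREP}; 8:chedrirn {PREP}.
At position 1, choosing ADV makes rule 3 impossible to satisfy; hence DET.
At position 2, choosing ADJ makes rule 2 impossible to satisfy; hence ADV.
At position 4, choosing ADJ makes rule 4 impossible to satisfy; hence ADV.
That leaves exactly one tagging: DET ADV ADJ ADV PREP ADJ PREP PREP.
Verifying each rule — rule 1 holds; rule 2 holds; rule 3 holds; rule 4 holds.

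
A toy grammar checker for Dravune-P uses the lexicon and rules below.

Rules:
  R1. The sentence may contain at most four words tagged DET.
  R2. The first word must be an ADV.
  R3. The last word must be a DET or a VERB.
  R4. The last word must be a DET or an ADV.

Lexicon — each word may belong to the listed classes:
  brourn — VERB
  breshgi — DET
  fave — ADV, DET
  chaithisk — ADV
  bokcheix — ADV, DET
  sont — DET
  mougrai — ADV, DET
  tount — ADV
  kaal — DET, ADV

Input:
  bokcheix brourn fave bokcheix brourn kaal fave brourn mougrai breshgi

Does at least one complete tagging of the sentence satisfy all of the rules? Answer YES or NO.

YES

Candidates per position — 1:bokcheix {ADV,DET}; 2:brourn {VERB}; 3:fave {ADV,DET}; 4:bokcheix {ADV,DET}; 5:brourn {VERB}; 6:kaal {DET,ADV}; 7:fave {ADV,DET}; 8:brourn {VERB}; 9:mougrai {ADV,DET}; 10:breshgi {DET}.
One satisfying assignment: ADV VERB ADV ADV VERB ADV ADV VERB ADV DET.
Checking: rule 1 holds; rule 2 holds; rule 3 holds; rule 4 holds.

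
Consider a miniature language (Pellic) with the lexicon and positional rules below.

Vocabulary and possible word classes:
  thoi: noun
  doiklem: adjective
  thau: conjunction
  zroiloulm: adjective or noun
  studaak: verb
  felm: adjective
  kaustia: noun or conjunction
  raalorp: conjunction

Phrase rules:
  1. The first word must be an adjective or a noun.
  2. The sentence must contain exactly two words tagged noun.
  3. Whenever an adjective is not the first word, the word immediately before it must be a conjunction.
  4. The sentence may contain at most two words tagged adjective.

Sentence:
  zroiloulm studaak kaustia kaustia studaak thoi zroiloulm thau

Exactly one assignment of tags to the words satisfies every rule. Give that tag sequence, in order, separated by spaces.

adjective verb conjunction conjunction verb noun noun conjunction

Candidates per position — 1:zroiloulm {adjective,noun}; 2:studaak {verb}; 3:kaustia {noun,conjunction}; 4:kaustia {noun,conjunction}; 5:studaak {verb}; 6:thoi {noun}; 7:zroiloulm {adjective,noun}; 8:thau {conjunction}.
At position 7, choosing adjective makes rule 3 impossible to satisfy; hence noun.
At position 1, choosing noun makes rule 2 impossible to satisfy; hence adjective.
At position 3, choosing noun makes rule 2 impossible to satisfy; hence conjunction.
At position 4, choosing noun makes rule 2 impossible to satisfy; hence conjunction.
That leaves exactly one tagging: adjective verb conjunction conjunction verb noun noun conjunction.
Checking: rule 1 ✓; rule 2 ✓; rule 3 ✓; rule 4 ✓.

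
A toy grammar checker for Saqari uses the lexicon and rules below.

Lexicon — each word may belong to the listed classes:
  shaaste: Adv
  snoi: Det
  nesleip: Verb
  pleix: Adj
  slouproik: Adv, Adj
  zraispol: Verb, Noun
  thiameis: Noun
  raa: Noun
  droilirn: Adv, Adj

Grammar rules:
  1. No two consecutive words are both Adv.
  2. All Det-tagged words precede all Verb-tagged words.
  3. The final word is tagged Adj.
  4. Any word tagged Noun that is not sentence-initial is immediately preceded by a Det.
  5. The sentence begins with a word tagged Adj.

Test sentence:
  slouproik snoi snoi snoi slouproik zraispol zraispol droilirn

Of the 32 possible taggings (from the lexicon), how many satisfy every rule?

Candidates per position — 1:slouproik {Adv,Adj}; 2:snoi {Det}; 3:snoi {Det}; 4:snoi {Det}; 5:slouproik {Adv,Adj}; 6:zraispol {Verb,Noun}; 7:zraispol {Verb,Noun}; 8:droilirn {Adv,Adj}.
There are 32 candidate sequences in total.
The sequences that satisfy every rule: Adj Det Det Det Adv Verb Verb Adj; Adj Det Det Det Adj Verb Verb Adj.
Count = 2.

2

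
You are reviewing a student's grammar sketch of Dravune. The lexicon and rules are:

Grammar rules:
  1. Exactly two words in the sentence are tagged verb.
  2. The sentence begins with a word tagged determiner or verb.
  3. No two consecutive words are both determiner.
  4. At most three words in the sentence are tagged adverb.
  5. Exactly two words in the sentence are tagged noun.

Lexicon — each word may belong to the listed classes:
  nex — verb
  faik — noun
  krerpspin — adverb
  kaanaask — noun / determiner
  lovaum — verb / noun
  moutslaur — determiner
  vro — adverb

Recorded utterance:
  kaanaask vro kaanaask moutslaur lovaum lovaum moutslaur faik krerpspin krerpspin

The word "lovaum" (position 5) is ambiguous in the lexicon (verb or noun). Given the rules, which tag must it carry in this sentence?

Candidates per position — 1:kaanaask {noun,determiner}; 2:vro {adverb}; 3:kaanaask {noun,determiner}; 4:moutslaur {determiner}; 5:lovaum {verb,noun}; 6:lovaum {verb,noun}; 7:moutslaur {determiner}; 8:faik {noun}; 9:krerpspin {adverb}; 10:krerpspin {adverb}.
Position 1: noun is ruled out by rule 2; that leaves determiner.
Position 3: determiner is ruled out by rule 3; that leaves noun.
Position 5: noun is ruled out by rule 1; that leaves verb.
Position 6: noun is ruled out by rule 1; that leaves verb.
The unique satisfying tagging is: determiner adverb noun determiner verb verb determiner noun adverb adverb.
Verifying each rule — rule 1 holds; rule 2 holds; rule 3 holds; rule 4 holds; rule 5 holds.

verb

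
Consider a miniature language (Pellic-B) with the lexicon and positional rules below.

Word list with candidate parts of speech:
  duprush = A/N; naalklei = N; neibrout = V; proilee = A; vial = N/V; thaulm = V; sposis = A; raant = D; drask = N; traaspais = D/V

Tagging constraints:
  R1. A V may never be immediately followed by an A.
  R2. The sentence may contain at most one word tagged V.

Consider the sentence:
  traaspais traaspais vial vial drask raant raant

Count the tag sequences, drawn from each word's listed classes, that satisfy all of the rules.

5

Candidates per position — 1:traaspais {D,V}; 2:traaspais {D,V}; 3:vial {N,V}; 4:vial {N,V}; 5:drask {N}; 6:raant {D}; 7:raant {D}.
There are 16 candidate sequences in total.
The sequences that satisfy every rule: D D N N N D D; D D N V N D D; D D V N N D D; D V N N N D D; V D N N N D D.
Count = 5.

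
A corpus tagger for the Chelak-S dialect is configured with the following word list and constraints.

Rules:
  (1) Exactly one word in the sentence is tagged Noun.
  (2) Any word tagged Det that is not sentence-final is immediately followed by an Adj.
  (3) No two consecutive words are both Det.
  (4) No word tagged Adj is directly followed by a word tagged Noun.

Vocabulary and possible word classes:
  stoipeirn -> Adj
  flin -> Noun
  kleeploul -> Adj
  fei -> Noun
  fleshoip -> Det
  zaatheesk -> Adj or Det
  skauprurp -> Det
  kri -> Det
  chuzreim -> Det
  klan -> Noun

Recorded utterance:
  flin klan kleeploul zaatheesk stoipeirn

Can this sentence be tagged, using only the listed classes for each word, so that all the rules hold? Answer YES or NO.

Candidates per position — 1:flin {Noun}; 2:klan {Noun}; 3:kleeploul {Adj}; 4:zaatheesk {Adj,Det}; 5:stoipeirn {Adj}.
Rule 1 cannot be satisfied by any choice of tags from the lexicon.
So there is no consistent tagging.

NO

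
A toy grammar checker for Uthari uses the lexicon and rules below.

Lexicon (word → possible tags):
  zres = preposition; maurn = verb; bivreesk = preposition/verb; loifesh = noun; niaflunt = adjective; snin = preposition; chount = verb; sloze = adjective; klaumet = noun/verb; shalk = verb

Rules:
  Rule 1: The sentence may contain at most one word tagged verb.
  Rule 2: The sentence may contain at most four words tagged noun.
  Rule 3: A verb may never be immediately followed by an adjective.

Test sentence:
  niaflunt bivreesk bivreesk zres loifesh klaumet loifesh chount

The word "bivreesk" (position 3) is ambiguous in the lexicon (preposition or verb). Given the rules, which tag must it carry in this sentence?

preposition

Candidates per position — 1:niaflunt {adjective}; 2:bivreesk {preposition,verb}; 3:bivreesk {preposition,verb}; 4:zres {preposition}; 5:loifesh {noun}; 6:klaumet {noun,verb}; 7:loifesh {noun}; 8:chount {verb}.
Position 2: tagging it verb would leave rule 1 unsatisfiable, so it must be preposition.
Position 3: tagging it verb would leave rule 1 unsatisfiable, so it must be preposition.
Position 6: tagging it verb would leave rule 1 unsatisfiable, so it must be noun.
The unique satisfying tagging is: adjective preposition preposition preposition noun noun noun verb.
Checking: rule 1 satisfied; rule 2 satisfied; rule 3 satisfied.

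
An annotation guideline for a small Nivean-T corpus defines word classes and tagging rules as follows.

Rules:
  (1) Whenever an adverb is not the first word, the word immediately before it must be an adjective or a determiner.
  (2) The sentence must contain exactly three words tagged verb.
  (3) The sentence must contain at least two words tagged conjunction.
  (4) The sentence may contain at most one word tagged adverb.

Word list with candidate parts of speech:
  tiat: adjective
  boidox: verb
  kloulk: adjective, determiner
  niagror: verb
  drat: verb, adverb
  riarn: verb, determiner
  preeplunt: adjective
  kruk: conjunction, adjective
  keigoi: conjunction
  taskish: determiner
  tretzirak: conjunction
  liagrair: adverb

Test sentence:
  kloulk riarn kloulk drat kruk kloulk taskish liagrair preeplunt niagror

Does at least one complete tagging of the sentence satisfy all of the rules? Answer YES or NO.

NO

Candidates per position — 1:kloulk {adjective,determiner}; 2:riarn {verb,determiner}; 3:kloulk {adjective,determiner}; 4:drat {verb,adverb}; 5:kruk {conjunction,adjective}; 6:kloulk {adjective,determiner}; 7:taskish {determiner}; 8:liagrair {adverb}; 9:preeplunt {adjective}; 10:niagror {verb}.
Rule 3 cannot be satisfied by any choice of tags from the lexicon.
So there is no consistent tagging.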